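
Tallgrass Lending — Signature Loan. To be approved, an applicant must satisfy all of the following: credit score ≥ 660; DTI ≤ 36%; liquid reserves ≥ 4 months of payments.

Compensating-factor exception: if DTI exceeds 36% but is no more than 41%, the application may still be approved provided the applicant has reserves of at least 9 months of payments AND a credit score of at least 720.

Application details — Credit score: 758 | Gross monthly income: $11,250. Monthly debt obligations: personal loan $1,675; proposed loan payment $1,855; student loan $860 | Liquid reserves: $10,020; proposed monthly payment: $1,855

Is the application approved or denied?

Credit score 758 ≥ 660 (meets base)
Total debts = (1,675 + 1,855 + 860) = 4,390. DTI = 4,390/11,250 = 39% > 36% — standard DTI limit exceeded.
Reserves = 10,020/1,855 = 5.4 months ≥ 4
39% falls in the override range (36%–41%), so the compensating-factor test applies.
Reserves 5.4 < 9 months; credit score 758 ≥ 720.
Override conditions not both satisfied; exception does not apply.

Denied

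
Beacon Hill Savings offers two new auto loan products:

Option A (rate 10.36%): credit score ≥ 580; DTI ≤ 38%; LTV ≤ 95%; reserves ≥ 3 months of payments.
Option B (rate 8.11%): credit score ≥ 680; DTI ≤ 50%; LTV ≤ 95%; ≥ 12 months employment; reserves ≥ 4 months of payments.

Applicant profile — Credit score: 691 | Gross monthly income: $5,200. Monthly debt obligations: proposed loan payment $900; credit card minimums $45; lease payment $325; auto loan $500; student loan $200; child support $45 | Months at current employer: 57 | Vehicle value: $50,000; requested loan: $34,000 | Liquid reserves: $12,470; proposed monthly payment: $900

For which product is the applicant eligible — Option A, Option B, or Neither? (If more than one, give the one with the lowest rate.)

Total debts = (900 + 45 + 325 + 500 + 200 + 45) = 2,015; DTI = 2,015/5,200 = 38.8%.
LTV = 34,000/50,000 = 68%.
Reserves = 12,470/900 = 13.9 months.
Option A: score 691 ≥ 580; DTI 38.8% > 38%; LTV 68% ≤ 95%; reserves 13.9 ≥ 3 mo → does not qualify.
Option B: score 691 ≥ 680; DTI 38.8% ≤ 50%; LTV 68% ≤ 95%; employment 57 ≥ 12 mo; reserves 13.9 ≥ 4 mo → qualifies.

Option B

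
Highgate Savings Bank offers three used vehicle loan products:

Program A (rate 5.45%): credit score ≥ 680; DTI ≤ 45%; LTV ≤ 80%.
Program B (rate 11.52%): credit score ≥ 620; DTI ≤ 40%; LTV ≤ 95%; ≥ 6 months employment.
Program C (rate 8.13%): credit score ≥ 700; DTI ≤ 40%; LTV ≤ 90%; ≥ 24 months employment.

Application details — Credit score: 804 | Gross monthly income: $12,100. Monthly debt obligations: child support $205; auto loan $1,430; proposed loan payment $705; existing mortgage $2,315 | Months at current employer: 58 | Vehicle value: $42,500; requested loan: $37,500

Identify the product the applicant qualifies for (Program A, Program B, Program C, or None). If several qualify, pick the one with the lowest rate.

Total debts = (205 + 1,430 + 705 + 2,315) = 4,655; DTI = 4,655/12,100 = 38.5%.
LTV = 37,500/42,500 = 88.2%.
Program A: score 804 ≥ 680; DTI 38.5% ≤ 45%; LTV 88.2% > 80% → does not qualify.
Program B: score 804 ≥ 620; DTI 38.5% ≤ 40%; LTV 88.2% ≤ 95%; employment 58 ≥ 6 mo → qualifies.
Program C: score 804 ≥ 700; DTI 38.5% ≤ 40%; LTV 88.2% ≤ 90%; employment 58 ≥ 24 mo → qualifies.
Qualifying: Program B, Program C. Lowest rate is 8.13% → Program C.

Program C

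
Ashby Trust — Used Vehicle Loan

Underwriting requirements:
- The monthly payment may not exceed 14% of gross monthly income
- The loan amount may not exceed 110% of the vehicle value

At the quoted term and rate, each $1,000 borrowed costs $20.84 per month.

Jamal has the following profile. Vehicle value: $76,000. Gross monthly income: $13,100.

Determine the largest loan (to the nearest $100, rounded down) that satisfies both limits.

Payment cap: 14% × $13,100 = $1,834/month.
At $20.84 per $1,000, that supports 1,834/20.84 × 1,000 ≈ $88,003 → $88,000.
LTV cap: 110% × $76,000 = $83,600 → $83,600.
Binding constraint: loan-to-value.

$83,600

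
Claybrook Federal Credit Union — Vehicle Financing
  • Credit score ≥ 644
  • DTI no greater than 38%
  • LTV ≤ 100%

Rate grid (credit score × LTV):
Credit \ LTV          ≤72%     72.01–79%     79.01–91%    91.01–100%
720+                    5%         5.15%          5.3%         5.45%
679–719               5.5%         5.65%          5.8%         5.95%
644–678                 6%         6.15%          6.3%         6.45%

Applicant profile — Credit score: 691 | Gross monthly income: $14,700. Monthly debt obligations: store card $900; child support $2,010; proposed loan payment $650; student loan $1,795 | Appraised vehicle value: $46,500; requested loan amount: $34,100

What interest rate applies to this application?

Credit score 691 ≥ 644; Total monthly debts = (900 + 2,010 + 650 + 1,795) = 5,355. DTI: 5,355 ÷ 14,700 = 36.4%, within the 38% cap
LTV = 34,100/46,500 = 73.3% ≤ 100%
Row: 691 falls in 679–719. Column: 73.3% falls in 72.01–79%. Rate = 5.65%.

5.65%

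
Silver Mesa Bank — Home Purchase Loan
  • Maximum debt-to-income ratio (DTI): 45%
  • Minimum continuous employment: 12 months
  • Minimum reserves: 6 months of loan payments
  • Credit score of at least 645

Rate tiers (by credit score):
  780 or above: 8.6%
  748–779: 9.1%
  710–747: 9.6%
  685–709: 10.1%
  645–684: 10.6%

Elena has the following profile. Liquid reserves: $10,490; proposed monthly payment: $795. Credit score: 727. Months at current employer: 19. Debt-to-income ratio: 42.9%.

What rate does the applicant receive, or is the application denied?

Credit score 727 ≥ 645 (meets minimum)
Liquid reserves cover 10,490/795 = 13.2 months — ≥ 6 required
DTI 42.9% ≤ 45%
Employment 19 ≥ 12 months
All requirements met. Score 727 falls in the 710–747 tier → 9.6%.

Approved at 9.6%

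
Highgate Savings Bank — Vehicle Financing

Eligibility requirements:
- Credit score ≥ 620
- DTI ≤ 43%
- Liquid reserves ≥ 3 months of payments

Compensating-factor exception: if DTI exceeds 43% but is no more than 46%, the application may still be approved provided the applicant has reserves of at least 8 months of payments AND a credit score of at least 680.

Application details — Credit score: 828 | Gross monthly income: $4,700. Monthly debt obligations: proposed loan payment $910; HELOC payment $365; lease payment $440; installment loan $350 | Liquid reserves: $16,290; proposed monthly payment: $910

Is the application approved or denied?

Credit score 828 ≥ 620 (meets base)
Total debts = (910 + 365 + 440 + 350) = 2,065. DTI: 2,065 ÷ 4,700 = 43.9%, over the 43% base limit.
Reserves = 16,290/910 = 17.9 months ≥ 3
DTI 43.9% is within the 43%–46% exception band; checking compensating factors.
Reserves 17.9 ≥ 8 months; credit score 828 ≥ 680.
Both compensating conditions met → exception applies.

Approved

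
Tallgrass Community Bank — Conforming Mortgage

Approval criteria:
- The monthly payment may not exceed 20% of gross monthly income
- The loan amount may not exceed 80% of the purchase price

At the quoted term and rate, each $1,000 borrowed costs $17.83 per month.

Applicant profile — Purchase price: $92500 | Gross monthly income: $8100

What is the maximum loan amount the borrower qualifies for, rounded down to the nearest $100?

Payment cap: 20% × $8,100 = $1,620/month.
At $17.83 per $1,000, that supports 1,620/17.83 × 1,000 ≈ $90,858 → $90,800.
LTV cap: 80% × $92,500 = $74,000 → $74,000.
Binding constraint: loan-to-value.

$74,000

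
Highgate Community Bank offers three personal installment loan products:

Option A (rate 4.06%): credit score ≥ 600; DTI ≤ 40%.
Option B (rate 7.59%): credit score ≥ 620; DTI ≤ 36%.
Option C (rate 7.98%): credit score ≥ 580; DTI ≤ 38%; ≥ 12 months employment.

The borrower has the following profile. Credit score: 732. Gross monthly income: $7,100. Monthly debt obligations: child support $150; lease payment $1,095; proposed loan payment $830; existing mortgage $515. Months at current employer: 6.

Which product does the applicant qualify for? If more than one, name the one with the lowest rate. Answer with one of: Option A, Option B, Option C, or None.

Total debts = (150 + 1,095 + 830 + 515) = 2,590; DTI = 2,590/7,100 = 36.5%.
Option A: score 732 ≥ 600; DTI 36.5% ≤ 40% → qualifies.
Option B: score 732 ≥ 620; DTI 36.5% > 36% → does not qualify.
Option C: score 732 ≥ 580; DTI 36.5% ≤ 38%; employment 6 < 12 mo → does not qualify.

Option A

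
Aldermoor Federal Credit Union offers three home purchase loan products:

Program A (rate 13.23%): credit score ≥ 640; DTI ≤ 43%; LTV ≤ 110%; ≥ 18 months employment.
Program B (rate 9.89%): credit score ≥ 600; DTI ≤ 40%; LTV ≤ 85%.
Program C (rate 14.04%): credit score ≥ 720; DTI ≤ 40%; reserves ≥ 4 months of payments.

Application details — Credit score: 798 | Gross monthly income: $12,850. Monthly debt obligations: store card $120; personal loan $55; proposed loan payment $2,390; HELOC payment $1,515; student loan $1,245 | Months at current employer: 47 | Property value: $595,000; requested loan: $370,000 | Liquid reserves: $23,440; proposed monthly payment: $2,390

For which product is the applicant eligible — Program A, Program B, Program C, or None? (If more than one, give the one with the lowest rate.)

Total debts = (120 + 55 + 2,390 + 1,515 + 1,245) = 5,325; DTI = 5,325/12,850 = 41.4%.
LTV = 370,000/595,000 = 62.2%.
Reserves = 23,440/2,390 = 9.8 months.
Program A: score 798 ≥ 640; DTI 41.4% ≤ 43%; LTV 62.2% ≤ 110%; employment 47 ≥ 18 mo → qualifies.
Program B: score 798 ≥ 600; DTI 41.4% > 40%; LTV 62.2% ≤ 85% → does not qualify.
Program C: score 798 ≥ 720; DTI 41.4% > 40%; reserves 9.8 ≥ 4 mo → does not qualify.

Program A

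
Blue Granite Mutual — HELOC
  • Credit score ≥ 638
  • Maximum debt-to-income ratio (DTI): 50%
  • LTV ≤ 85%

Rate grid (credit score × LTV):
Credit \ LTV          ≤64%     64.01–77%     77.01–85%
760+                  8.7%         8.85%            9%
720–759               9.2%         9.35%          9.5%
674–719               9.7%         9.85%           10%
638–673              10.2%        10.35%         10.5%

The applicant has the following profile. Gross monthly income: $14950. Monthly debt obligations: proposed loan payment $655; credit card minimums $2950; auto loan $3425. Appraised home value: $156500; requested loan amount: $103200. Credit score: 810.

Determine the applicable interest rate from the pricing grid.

Credit score 810 ≥ 638; Total monthly debts = (655 + 2,950 + 3,425) = 7,030. DTI = 7,030/14,950 = 47% ≤ 50%
LTV = 103,200/156,500 = 65.9% ≤ 85%
Score 810 is in the 760+ band; LTV 65.9% is in the 64.01–77% band → 8.85%.

8.85%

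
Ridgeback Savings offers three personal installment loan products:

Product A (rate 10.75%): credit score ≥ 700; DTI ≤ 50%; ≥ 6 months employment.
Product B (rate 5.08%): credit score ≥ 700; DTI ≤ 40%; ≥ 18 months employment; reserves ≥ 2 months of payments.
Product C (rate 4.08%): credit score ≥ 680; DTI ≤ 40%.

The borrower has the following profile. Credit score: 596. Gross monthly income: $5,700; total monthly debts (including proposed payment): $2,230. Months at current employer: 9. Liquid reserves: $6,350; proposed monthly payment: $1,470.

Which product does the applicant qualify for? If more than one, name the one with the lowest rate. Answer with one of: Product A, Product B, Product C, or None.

DTI = 2,230/5,700 = 39.1%.
Reserves = 6,350/1,470 = 4.3 months.
Product A: score 596 < 700; DTI 39.1% ≤ 50%; employment 9 ≥ 6 mo → does not qualify.
Product B: score 596 < 700; DTI 39.1% ≤ 40%; employment 9 < 18 mo; reserves 4.3 ≥ 2 mo → does not qualify.
Product C: score 596 < 680; DTI 39.1% ≤ 40% → does not qualify.

None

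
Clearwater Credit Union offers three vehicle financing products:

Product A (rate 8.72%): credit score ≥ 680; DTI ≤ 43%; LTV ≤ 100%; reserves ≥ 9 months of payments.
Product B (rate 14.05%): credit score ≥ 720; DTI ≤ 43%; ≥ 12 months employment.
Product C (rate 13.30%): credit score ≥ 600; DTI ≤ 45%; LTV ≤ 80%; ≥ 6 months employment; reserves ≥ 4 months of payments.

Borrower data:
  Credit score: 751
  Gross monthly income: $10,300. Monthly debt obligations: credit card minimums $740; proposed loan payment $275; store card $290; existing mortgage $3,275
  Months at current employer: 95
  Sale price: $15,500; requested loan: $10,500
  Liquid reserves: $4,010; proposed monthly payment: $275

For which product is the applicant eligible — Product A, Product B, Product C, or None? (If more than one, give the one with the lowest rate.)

Product C

Total debts = (740 + 275 + 290 + 3,275) = 4,580; DTI = 4,580/10,300 = 44.5%.
LTV = 10,500/15,500 = 67.7%.
Reserves = 4,010/275 = 14.6 months.
Product A: score 751 ≥ 680; DTI 44.5% > 43%; LTV 67.7% ≤ 100%; reserves 14.6 ≥ 9 mo → does not qualify.
Product B: score 751 ≥ 720; DTI 44.5% > 43%; employment 95 ≥ 12 mo → does not qualify.
Product C: score 751 ≥ 600; DTI 44.5% ≤ 45%; LTV 67.7% ≤ 80%; employment 95 ≥ 6 mo; reserves 14.6 ≥ 4 mo → qualifies.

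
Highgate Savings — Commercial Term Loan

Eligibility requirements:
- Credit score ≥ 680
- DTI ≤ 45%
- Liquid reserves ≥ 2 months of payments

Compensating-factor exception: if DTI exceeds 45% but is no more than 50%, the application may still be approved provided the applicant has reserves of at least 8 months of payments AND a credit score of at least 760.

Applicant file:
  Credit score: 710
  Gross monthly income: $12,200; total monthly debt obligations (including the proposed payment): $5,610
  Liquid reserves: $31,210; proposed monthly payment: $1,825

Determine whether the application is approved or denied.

Denied

Credit score 710 ≥ 680 (meets base)
DTI: 5,610 ÷ 12,200 = 46%, over the 45% base limit.
Liquid reserves cover 31,210/1,825 = 17.1 months — ≥ 2 required
46% falls in the override range (45%–50%), so the compensating-factor test applies.
Override check — reserves: 17.1 mo (ok); score: 710 (below 760).
Compensating-factor requirement not fully met.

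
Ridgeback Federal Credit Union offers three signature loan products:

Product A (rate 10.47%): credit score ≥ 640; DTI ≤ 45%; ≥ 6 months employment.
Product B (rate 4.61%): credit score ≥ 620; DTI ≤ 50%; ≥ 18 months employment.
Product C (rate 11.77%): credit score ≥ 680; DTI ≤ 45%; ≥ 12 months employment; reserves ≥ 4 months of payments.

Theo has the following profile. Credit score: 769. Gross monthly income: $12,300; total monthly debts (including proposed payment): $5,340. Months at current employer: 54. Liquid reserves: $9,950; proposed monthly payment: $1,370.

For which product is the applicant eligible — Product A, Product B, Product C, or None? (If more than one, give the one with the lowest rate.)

DTI = 5,340/12,300 = 43.4%.
Reserves = 9,950/1,370 = 7.3 months.
Product A: score 769 ≥ 640; DTI 43.4% ≤ 45%; employment 54 ≥ 6 mo → qualifies.
Product B: score 769 ≥ 620; DTI 43.4% ≤ 50%; employment 54 ≥ 18 mo → qualifies.
Product C: score 769 ≥ 680; DTI 43.4% ≤ 45%; employment 54 ≥ 12 mo; reserves 7.3 ≥ 4 mo → qualifies.
Qualifying: Product A, Product B, Product C. Lowest rate is 4.61% → Product B.

Product B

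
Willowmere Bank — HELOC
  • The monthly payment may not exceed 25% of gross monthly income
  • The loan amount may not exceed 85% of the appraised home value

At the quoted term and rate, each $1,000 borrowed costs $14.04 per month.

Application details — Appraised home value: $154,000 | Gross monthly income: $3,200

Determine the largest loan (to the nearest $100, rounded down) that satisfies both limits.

Payment cap: 25% × $3,200 = $800/month.
At $14.04 per $1,000, that supports 800/14.04 × 1,000 ≈ $56,980 → $56,900.
LTV cap: 85% × $154,000 = $130,900 → $130,900.
Binding constraint: payment-to-income.

$56,900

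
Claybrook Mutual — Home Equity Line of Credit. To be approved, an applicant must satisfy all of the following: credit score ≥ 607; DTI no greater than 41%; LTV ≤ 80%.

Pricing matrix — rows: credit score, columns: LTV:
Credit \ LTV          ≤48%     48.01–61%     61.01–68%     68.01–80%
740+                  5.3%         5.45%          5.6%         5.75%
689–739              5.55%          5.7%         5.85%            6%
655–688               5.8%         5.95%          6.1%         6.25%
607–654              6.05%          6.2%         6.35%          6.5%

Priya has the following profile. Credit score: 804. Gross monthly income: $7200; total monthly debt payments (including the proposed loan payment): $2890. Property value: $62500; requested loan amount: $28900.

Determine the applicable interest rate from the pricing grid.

Credit score 804 ≥ 607; Debt-to-income = 2,890/7,200 = 40.1% — meets 41% limit
LTV = 28,900/62,500 = 46.2% ≤ 80%
Score 804 is in the 740+ band; LTV 46.2% is in the ≤48% band → 5.3%.

5.3%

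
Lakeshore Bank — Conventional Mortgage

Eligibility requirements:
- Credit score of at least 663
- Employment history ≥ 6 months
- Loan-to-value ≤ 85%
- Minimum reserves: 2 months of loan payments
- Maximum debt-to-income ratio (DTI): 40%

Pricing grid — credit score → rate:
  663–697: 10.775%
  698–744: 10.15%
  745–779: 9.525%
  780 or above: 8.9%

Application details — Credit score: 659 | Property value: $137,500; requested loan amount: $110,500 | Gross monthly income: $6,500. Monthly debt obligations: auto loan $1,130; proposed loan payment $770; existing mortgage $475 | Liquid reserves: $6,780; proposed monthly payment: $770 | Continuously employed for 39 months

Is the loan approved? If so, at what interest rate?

Credit score 659 < 663 (below minimum)
Employment 39 ≥ 6 months
Total monthly debts = (1,130 + 770 + 475) = 2,375. DTI: 2,375 ÷ 6,500 = 36.5%, within the 40% cap
Reserves: 6,780 ÷ 770 = 8.8 months (meets 2-month minimum)
LTV: 110,500 ÷ 137,500 = 80.4%, within 85% cap
Not all requirements met → denied.

Denied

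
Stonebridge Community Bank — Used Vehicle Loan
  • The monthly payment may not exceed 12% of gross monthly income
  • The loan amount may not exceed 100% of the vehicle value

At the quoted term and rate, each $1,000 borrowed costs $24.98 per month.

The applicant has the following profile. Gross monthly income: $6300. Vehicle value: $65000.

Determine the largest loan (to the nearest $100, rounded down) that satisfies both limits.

Payment cap: 12% × $6,300 = $756/month.
At $24.98 per $1,000, that supports 756/24.98 × 1,000 ≈ $30,264 → $30,200.
LTV cap: 100% × $65,000 = $65,000 → $65,000.
Binding constraint: payment-to-income.

$30,200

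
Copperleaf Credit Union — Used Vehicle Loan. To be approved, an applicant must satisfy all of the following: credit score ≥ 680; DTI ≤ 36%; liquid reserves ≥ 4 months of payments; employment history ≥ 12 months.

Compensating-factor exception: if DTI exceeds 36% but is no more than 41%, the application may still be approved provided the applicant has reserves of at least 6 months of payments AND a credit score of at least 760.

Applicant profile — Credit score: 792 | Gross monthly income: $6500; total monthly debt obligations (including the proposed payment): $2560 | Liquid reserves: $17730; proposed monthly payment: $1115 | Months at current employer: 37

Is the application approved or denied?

Credit score 792 ≥ 680 (meets base)
DTI: 2,560 ÷ 6,500 = 39.4%, over the 36% base limit.
Reserves = 17,730/1,115 = 15.9 months ≥ 4
Employment 37 ≥ 12 months
39.4% falls in the override range (36%–41%), so the compensating-factor test applies.
Override check — reserves: 15.9 mo (ok); score: 792 (ok).
Both compensating conditions met → exception applies.

Approved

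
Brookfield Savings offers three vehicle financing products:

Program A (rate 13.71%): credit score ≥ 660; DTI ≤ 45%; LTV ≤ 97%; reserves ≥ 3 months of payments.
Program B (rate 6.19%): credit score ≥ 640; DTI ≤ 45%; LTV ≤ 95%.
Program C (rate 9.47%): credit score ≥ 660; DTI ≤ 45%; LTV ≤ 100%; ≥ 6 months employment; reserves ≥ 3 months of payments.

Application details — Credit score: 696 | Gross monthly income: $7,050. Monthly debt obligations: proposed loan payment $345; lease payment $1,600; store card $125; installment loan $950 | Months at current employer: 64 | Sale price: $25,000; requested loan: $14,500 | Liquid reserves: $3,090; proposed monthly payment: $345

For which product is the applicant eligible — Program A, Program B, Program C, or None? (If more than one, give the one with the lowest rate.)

Program B

Total debts = (345 + 1,600 + 125 + 950) = 3,020; DTI = 3,020/7,050 = 42.8%.
LTV = 14,500/25,000 = 58%.
Reserves = 3,090/345 = 9.0 months.
Program A: score 696 ≥ 660; DTI 42.8% ≤ 45%; LTV 58% ≤ 97%; reserves 9.0 ≥ 3 mo → qualifies.
Program B: score 696 ≥ 640; DTI 42.8% ≤ 45%; LTV 58% ≤ 95% → qualifies.
Program C: score 696 ≥ 660; DTI 42.8% ≤ 45%; LTV 58% ≤ 100%; employment 64 ≥ 6 mo; reserves 9.0 ≥ 3 mo → qualifies.
Qualifying: Program A, Program B, Program C. Lowest rate is 6.19% → Program B.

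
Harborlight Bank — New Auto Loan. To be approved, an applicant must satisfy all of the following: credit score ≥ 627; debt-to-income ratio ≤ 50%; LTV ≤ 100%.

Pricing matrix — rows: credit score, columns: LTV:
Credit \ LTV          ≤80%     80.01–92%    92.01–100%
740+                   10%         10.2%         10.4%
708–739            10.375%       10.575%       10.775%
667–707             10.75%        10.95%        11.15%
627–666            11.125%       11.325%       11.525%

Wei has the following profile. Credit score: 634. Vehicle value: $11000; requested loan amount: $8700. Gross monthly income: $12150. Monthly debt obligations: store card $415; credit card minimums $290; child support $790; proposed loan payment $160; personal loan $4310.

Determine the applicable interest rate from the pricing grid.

11.125%

Credit score 634 ≥ 627; Total monthly debts = (415 + 290 + 790 + 160 + 4,310) = 5,965. Debt-to-income = 5,965/12,150 = 49.1% — meets 50% limit
Loan-to-value = 8,700/11,000 = 79.1% — pass (100% max)
Score 634 is in the 627–666 band; LTV 79.1% is in the ≤80% band → 11.125%.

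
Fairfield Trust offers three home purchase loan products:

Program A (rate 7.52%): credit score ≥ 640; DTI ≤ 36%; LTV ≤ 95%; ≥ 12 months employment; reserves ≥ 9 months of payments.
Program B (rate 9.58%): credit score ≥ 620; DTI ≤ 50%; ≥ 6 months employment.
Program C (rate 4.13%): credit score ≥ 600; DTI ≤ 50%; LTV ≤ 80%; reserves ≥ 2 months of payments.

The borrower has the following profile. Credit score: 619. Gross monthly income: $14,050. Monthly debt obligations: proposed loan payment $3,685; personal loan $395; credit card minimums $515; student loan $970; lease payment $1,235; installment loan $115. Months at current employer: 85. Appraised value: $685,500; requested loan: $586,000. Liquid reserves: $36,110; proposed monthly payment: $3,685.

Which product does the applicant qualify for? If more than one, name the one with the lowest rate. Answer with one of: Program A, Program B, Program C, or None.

None

Total debts = (3,685 + 395 + 515 + 970 + 1,235 + 115) = 6,915; DTI = 6,915/14,050 = 49.2%.
LTV = 586,000/685,500 = 85.5%.
Reserves = 36,110/3,685 = 9.8 months.
Program A: score 619 < 640; DTI 49.2% > 36%; LTV 85.5% ≤ 95%; employment 85 ≥ 12 mo; reserves 9.8 ≥ 9 mo → does not qualify.
Program B: score 619 < 620; DTI 49.2% ≤ 50%; employment 85 ≥ 6 mo → does not qualify.
Program C: score 619 ≥ 600; DTI 49.2% ≤ 50%; LTV 85.5% > 80%; reserves 9.8 ≥ 2 mo → does not qualify.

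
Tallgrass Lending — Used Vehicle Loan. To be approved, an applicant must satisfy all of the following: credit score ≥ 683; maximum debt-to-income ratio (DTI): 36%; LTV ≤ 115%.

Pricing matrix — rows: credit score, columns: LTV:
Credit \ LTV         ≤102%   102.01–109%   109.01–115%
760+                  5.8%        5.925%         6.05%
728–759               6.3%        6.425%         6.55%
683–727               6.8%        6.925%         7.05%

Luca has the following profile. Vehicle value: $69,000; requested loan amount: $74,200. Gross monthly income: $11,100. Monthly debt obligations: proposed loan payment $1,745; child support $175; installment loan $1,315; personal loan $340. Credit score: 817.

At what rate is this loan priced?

5.925%

Credit score 817 ≥ 683; Total monthly debts = (1,745 + 175 + 1,315 + 340) = 3,575. DTI: 3,575 ÷ 11,100 = 32.2%, within the 36% cap
Loan-to-value = 74,200/69,000 = 107.5% — pass (115% max)
Row: 817 falls in 760+. Column: 107.5% falls in 102.01–109%. Rate = 5.925%.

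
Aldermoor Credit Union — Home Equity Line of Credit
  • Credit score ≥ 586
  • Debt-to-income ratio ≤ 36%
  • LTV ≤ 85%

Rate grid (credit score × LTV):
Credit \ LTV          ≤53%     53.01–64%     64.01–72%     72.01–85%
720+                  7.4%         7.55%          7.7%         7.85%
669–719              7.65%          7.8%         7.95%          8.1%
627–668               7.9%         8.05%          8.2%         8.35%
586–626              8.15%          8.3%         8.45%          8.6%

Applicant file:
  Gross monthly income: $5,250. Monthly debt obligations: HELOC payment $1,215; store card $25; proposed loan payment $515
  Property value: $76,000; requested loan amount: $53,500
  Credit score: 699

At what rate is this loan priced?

Credit score 699 ≥ 586; Total monthly debts = (1,215 + 25 + 515) = 1,755. DTI = 1,755/5,250 = 33.4% ≤ 36%
Loan-to-value = 53,500/76,000 = 70.4% — pass (85% max)
Row: 699 falls in 669–719. Column: 70.4% falls in 64.01–72%. Rate = 7.95%.

7.95%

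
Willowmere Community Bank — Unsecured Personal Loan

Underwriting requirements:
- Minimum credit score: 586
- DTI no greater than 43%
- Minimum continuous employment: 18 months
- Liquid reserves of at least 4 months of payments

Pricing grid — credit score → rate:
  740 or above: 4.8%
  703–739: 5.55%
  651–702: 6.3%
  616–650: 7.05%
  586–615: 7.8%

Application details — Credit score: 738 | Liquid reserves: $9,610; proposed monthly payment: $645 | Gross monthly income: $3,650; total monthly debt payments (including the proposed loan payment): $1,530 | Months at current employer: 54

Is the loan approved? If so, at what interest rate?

Approved at 5.55%

Credit score 738 ≥ 586 (meets minimum)
Employment 54 ≥ 18 months
Reserves: 9,610 ÷ 645 = 14.9 months (meets 4-month minimum)
Debt-to-income = 1,530/3,650 = 41.9% — meets 43% limit
All requirements met. Score 738 falls in the 703–739 tier → 5.55%.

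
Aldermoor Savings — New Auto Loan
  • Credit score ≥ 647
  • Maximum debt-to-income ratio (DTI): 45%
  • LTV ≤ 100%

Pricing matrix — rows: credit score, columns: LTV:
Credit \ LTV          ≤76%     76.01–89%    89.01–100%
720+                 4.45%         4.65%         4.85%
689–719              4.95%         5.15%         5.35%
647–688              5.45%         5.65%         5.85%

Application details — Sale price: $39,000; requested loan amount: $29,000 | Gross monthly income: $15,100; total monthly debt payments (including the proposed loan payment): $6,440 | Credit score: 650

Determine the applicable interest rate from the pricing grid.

5.45%

Credit score 650 ≥ 647; Debt-to-income = 6,440/15,100 = 42.6% — meets 45% limit
LTV = 29,000/39,000 = 74.4% ≤ 100%
Score 650 is in the 647–688 band; LTV 74.4% is in the ≤76% band → 5.45%.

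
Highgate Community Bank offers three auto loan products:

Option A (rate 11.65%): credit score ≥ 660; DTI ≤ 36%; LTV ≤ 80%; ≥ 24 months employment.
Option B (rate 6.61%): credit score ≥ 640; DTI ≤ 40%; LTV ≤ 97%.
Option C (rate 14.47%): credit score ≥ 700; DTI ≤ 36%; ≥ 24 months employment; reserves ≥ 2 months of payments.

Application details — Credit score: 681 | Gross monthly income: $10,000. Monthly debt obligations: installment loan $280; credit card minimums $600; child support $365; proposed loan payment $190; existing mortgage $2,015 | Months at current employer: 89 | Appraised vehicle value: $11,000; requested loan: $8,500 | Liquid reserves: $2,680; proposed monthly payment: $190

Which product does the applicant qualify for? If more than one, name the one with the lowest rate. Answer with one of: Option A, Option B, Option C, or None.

Option B

Total debts = (280 + 600 + 365 + 190 + 2,015) = 3,450; DTI = 3,450/10,000 = 34.5%.
LTV = 8,500/11,000 = 77.3%.
Reserves = 2,680/190 = 14.1 months.
Option A: score 681 ≥ 660; DTI 34.5% ≤ 36%; LTV 77.3% ≤ 80%; employment 89 ≥ 24 mo → qualifies.
Option B: score 681 ≥ 640; DTI 34.5% ≤ 40%; LTV 77.3% ≤ 97% → qualifies.
Option C: score 681 < 700; DTI 34.5% ≤ 36%; employment 89 ≥ 24 mo; reserves 14.1 ≥ 2 mo → does not qualify.
Qualifying: Option A, Option B. Lowest rate is 6.61% → Option B.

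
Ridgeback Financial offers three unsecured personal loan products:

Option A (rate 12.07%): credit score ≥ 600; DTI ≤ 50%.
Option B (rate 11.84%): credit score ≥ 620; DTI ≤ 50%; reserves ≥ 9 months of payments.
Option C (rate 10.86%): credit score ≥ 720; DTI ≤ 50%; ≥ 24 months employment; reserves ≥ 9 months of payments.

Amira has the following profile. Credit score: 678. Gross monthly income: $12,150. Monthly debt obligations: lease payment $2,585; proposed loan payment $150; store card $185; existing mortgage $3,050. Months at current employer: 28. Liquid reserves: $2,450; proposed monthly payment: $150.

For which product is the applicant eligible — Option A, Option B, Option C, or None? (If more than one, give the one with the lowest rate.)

Total debts = (2,585 + 150 + 185 + 3,050) = 5,970; DTI = 5,970/12,150 = 49.1%.
Reserves = 2,450/150 = 16.3 months.
Option A: score 678 ≥ 600; DTI 49.1% ≤ 50% → qualifies.
Option B: score 678 ≥ 620; DTI 49.1% ≤ 50%; reserves 16.3 ≥ 9 mo → qualifies.
Option C: score 678 < 720; DTI 49.1% ≤ 50%; employment 28 ≥ 24 mo; reserves 16.3 ≥ 9 mo → does not qualify.
Qualifying: Option A, Option B. Lowest rate is 11.84% → Option B.

Option B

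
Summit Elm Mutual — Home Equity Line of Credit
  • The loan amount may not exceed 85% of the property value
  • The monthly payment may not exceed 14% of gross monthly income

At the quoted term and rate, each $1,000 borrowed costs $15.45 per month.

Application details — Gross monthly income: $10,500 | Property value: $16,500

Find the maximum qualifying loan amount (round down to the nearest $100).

Payment cap: 14% × $10,500 = $1,470/month.
At $15.45 per $1,000, that supports 1,470/15.45 × 1,000 ≈ $95,145 → $95,100.
LTV cap: 85% × $16,500 = $14,025 → $14,000.
Binding constraint: loan-to-value.

$14,000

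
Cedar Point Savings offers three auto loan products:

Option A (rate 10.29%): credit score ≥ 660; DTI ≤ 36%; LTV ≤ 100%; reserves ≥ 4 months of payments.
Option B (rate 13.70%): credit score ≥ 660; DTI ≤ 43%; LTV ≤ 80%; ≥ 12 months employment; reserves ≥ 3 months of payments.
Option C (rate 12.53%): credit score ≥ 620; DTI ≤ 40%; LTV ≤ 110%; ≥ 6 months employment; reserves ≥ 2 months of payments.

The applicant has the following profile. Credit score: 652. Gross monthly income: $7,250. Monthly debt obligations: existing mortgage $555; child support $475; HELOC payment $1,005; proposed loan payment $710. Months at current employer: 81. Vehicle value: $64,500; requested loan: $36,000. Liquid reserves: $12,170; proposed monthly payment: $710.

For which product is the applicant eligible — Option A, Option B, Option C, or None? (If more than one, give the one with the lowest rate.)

Option C

Total debts = (555 + 475 + 1,005 + 710) = 2,745; DTI = 2,745/7,250 = 37.9%.
LTV = 36,000/64,500 = 55.8%.
Reserves = 12,170/710 = 17.1 months.
Option A: score 652 < 660; DTI 37.9% > 36%; LTV 55.8% ≤ 100%; reserves 17.1 ≥ 4 mo → does not qualify.
Option B: score 652 < 660; DTI 37.9% ≤ 43%; LTV 55.8% ≤ 80%; employment 81 ≥ 12 mo; reserves 17.1 ≥ 3 mo → does not qualify.
Option C: score 652 ≥ 620; DTI 37.9% ≤ 40%; LTV 55.8% ≤ 110%; employment 81 ≥ 6 mo; reserves 17.1 ≥ 2 mo → qualifies.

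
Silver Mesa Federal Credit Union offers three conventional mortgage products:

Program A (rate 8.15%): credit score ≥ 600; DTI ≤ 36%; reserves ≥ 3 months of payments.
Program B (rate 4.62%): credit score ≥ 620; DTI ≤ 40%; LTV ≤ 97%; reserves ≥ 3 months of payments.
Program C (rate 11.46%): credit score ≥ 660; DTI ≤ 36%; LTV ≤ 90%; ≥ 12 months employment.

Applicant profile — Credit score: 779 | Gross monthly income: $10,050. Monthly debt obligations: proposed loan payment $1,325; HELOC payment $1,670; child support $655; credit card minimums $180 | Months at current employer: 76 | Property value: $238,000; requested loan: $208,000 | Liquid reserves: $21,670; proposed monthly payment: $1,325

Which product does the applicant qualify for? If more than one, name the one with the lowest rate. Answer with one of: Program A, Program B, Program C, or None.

Total debts = (1,325 + 1,670 + 655 + 180) = 3,830; DTI = 3,830/10,050 = 38.1%.
LTV = 208,000/238,000 = 87.4%.
Reserves = 21,670/1,325 = 16.4 months.
Program A: score 779 ≥ 600; DTI 38.1% > 36%; reserves 16.4 ≥ 3 mo → does not qualify.
Program B: score 779 ≥ 620; DTI 38.1% ≤ 40%; LTV 87.4% ≤ 97%; reserves 16.4 ≥ 3 mo → qualifies.
Program C: score 779 ≥ 660; DTI 38.1% > 36%; LTV 87.4% ≤ 90%; employment 76 ≥ 12 mo → does not qualify.

Program B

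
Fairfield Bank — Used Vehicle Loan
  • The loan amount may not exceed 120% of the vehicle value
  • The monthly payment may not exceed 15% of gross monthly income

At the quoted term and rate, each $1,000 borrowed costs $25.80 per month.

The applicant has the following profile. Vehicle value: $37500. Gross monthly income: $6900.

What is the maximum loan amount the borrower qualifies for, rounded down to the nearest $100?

$40,100

Payment cap: 15% × $6,900 = $1,035/month.
At $25.80 per $1,000, that supports 1,035/25.80 × 1,000 ≈ $40,116 → $40,100.
LTV cap: 120% × $37,500 = $45,000 → $45,000.
Binding constraint: payment-to-income.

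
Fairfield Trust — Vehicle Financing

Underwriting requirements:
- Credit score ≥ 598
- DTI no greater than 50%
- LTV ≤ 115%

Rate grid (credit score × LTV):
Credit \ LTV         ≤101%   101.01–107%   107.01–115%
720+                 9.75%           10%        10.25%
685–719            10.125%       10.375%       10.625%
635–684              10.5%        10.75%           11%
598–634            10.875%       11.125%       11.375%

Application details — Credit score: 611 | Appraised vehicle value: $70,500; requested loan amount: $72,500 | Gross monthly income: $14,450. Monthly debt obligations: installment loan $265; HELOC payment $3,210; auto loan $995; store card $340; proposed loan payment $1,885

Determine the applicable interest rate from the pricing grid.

Credit score 611 ≥ 598; Total monthly debts = (265 + 3,210 + 995 + 340 + 1,885) = 6,695. DTI = 6,695/14,450 = 46.3% ≤ 50%
Loan-to-value = 72,500/70,500 = 102.8% — pass (115% max)
Row: 611 falls in 598–634. Column: 102.8% falls in 101.01–107%. Rate = 11.125%.

11.125%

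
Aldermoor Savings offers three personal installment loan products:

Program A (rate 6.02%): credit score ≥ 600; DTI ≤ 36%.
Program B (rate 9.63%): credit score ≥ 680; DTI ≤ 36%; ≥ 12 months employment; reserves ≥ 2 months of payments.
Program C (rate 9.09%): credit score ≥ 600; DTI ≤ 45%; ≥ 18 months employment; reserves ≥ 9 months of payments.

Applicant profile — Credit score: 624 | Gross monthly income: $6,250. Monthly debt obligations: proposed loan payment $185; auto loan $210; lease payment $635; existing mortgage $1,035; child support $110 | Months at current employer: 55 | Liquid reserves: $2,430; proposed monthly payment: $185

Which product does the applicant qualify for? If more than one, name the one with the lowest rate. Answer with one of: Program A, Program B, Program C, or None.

Total debts = (185 + 210 + 635 + 1,035 + 110) = 2,175; DTI = 2,175/6,250 = 34.8%.
Reserves = 2,430/185 = 13.1 months.
Program A: score 624 ≥ 600; DTI 34.8% ≤ 36% → qualifies.
Program B: score 624 < 680; DTI 34.8% ≤ 36%; employment 55 ≥ 12 mo; reserves 13.1 ≥ 2 mo → does not qualify.
Program C: score 624 ≥ 600; DTI 34.8% ≤ 45%; employment 55 ≥ 18 mo; reserves 13.1 ≥ 9 mo → qualifies.
Qualifying: Program A, Program C. Lowest rate is 6.02% → Program A.

Program A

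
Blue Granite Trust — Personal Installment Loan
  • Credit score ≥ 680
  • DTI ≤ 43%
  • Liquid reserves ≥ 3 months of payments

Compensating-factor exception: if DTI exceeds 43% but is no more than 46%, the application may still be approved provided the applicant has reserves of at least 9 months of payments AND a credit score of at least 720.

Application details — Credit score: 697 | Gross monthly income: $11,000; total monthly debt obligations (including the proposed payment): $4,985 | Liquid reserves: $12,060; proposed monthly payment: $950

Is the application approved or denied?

Credit score 697 ≥ 680 (meets base)
DTI: 4,985 ÷ 11,000 = 45.3%, over the 43% base limit.
Reserves: 12,060 ÷ 950 = 12.7 months (meets 3-month minimum)
DTI 45.3% is within the 43%–46% exception band; checking compensating factors.
Reserves 12.7 ≥ 9 months; credit score 697 < 720.
Override conditions not both satisfied; exception does not apply.

Denied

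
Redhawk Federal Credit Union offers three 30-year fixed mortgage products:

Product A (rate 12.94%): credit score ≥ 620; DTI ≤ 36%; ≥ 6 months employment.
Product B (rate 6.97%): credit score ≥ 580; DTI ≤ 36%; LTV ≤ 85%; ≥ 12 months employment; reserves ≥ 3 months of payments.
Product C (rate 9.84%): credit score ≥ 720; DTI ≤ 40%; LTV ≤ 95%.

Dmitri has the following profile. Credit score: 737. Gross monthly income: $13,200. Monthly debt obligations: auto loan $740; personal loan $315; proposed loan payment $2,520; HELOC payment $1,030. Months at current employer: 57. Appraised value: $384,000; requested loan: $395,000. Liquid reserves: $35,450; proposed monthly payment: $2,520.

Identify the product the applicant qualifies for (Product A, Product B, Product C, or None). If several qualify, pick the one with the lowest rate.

Product A

Total debts = (740 + 315 + 2,520 + 1,030) = 4,605; DTI = 4,605/13,200 = 34.9%.
LTV = 395,000/384,000 = 102.9%.
Reserves = 35,450/2,520 = 14.1 months.
Product A: score 737 ≥ 620; DTI 34.9% ≤ 36%; employment 57 ≥ 6 mo → qualifies.
Product B: score 737 ≥ 580; DTI 34.9% ≤ 36%; LTV 102.9% > 85%; employment 57 ≥ 12 mo; reserves 14.1 ≥ 3 mo → does not qualify.
Product C: score 737 ≥ 720; DTI 34.9% ≤ 40%; LTV 102.9% > 95% → does not qualify.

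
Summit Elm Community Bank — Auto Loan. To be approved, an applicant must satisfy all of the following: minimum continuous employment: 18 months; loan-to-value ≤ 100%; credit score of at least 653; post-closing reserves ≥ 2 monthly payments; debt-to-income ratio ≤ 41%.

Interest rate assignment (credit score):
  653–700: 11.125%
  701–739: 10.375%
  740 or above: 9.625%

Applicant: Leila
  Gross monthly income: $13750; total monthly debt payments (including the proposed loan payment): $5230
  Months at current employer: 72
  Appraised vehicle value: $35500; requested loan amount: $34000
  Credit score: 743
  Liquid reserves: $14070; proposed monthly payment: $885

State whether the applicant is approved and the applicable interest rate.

Credit score 743 ≥ 653 (meets minimum)
Reserves = 14,070/885 = 15.9 months ≥ 2
Debt-to-income = 5,230/13,750 = 38% — meets 41% limit
Employment 72 ≥ 18 months
LTV: 34,000 ÷ 35,500 = 95.8%, within 100% cap
All requirements met. Score 743 falls in the 740 or above tier → 9.625%.

Approved at 9.625%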